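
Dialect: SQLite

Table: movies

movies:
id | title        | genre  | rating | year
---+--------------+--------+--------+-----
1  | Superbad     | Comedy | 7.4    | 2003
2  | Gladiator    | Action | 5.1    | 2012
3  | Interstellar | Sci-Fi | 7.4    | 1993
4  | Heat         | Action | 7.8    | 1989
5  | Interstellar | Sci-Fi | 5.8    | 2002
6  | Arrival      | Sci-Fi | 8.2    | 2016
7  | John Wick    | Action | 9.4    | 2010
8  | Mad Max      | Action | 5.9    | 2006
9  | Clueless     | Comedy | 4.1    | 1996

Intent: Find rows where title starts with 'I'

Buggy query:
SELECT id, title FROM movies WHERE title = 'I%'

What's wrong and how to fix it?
Bug: Wildcards only work with LIKE; '=' treats '%' as a literal character

Fix: Use LIKE for wildcard pattern matching

Corrected query:
SELECT id, title FROM movies WHERE title LIKE 'I%'

Result:
id | title       
---+-------------
3  | Interstellar
5  | Interstellar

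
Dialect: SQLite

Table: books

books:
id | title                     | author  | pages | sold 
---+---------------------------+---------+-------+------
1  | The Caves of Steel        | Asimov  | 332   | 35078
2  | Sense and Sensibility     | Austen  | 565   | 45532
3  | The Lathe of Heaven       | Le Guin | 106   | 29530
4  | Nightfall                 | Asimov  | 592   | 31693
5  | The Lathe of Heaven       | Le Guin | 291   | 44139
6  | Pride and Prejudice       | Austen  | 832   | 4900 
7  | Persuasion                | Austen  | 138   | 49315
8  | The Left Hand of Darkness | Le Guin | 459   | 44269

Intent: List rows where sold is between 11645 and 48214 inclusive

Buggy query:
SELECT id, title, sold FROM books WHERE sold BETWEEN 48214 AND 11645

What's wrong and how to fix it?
Bug: BETWEEN expects the lower bound first; with 48214 AND 11645 the range is empty

Fix: Swap the bounds so the smaller value comes first

Corrected query:
SELECT id, title, sold FROM books WHERE sold BETWEEN 11645 AND 48214

Result:
id | title                     | sold 
---+---------------------------+------
1  | The Caves of Steel        | 35078
2  | Sense and Sensibility     | 45532
3  | The Lathe of Heaven       | 29530
4  | Nightfall                 | 31693
5  | The Lathe of Heaven       | 44139
8  | The Left Hand of Darkness | 44269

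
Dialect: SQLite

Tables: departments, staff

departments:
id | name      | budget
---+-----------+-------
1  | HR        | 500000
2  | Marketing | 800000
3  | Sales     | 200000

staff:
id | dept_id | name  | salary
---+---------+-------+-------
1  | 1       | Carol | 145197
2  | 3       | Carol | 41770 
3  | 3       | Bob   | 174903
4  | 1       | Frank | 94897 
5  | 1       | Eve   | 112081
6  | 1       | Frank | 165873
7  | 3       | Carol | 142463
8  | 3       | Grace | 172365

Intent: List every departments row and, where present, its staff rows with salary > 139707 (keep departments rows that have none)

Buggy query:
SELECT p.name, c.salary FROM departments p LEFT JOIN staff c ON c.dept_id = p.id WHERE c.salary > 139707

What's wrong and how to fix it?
Bug: A WHERE condition on the right-hand table after LEFT JOIN drops unmatched parents

Fix: Put 'c.salary > 139707' in the JOIN's ON clause instead of WHERE

Corrected query:
SELECT p.name, c.salary FROM departments p LEFT JOIN staff c ON c.dept_id = p.id AND c.salary > 139707

Result:
name      | salary
----------+-------
HR        | 145197
HR        | 165873
Marketing | NULL  
Sales     | 142463
Sales     | 172365
Sales     | 174903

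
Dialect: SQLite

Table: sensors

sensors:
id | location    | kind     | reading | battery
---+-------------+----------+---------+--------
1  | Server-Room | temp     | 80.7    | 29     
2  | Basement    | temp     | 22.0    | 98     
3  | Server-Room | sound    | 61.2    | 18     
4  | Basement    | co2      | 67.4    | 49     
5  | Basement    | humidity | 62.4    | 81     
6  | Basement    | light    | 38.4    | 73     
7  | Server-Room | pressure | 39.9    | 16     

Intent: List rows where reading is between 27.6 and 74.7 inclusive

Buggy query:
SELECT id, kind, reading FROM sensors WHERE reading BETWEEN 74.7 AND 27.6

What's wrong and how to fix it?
Bug: BETWEEN expects the lower bound first; with 74.7 AND 27.6 the range is empty

Fix: Write BETWEEN 27.6 AND 74.7

Corrected query:
SELECT id, kind, reading FROM sensors WHERE reading BETWEEN 27.6 AND 74.7

Result:
id | kind     | reading
---+----------+--------
3  | sound    | 61.2   
4  | co2      | 67.4   
5  | humidity | 62.4   
6  | light    | 38.4   
7  | pressure | 39.9   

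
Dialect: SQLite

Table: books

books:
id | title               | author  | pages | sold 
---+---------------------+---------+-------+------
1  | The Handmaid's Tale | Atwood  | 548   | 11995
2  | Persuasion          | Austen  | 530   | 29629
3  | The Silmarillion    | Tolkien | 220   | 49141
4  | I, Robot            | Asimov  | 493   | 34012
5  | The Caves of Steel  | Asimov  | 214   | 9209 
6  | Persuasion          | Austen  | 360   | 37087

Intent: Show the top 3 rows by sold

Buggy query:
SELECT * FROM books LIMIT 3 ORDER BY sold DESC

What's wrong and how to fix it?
Bug: ORDER BY cannot follow LIMIT; LIMIT is the final clause

Fix: Swap the clauses: ORDER BY first, then LIMIT

Corrected query:
SELECT * FROM books ORDER BY sold DESC LIMIT 3

Result:
id | title            | author  | pages | sold 
---+------------------+---------+-------+------
3  | The Silmarillion | Tolkien | 220   | 49141
6  | Persuasion       | Austen  | 360   | 37087
4  | I, Robot         | Asimov  | 493   | 34012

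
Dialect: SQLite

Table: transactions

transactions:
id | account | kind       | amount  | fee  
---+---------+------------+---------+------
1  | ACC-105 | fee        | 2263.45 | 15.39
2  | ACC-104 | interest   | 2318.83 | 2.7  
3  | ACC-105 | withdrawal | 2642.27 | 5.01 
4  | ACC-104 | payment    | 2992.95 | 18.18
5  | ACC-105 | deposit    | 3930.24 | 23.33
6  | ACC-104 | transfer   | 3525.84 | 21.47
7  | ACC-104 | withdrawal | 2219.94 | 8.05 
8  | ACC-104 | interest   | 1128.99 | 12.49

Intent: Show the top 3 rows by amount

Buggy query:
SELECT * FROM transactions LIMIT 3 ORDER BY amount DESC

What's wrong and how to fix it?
Bug: ORDER BY cannot follow LIMIT; LIMIT is the final clause

Fix: Swap the clauses: ORDER BY first, then LIMIT

Corrected query:
SELECT * FROM transactions ORDER BY amount DESC LIMIT 3

Result:
id | account | kind     | amount  | fee  
---+---------+----------+---------+------
5  | ACC-105 | deposit  | 3930.24 | 23.33
6  | ACC-104 | transfer | 3525.84 | 21.47
4  | ACC-104 | payment  | 2992.95 | 18.18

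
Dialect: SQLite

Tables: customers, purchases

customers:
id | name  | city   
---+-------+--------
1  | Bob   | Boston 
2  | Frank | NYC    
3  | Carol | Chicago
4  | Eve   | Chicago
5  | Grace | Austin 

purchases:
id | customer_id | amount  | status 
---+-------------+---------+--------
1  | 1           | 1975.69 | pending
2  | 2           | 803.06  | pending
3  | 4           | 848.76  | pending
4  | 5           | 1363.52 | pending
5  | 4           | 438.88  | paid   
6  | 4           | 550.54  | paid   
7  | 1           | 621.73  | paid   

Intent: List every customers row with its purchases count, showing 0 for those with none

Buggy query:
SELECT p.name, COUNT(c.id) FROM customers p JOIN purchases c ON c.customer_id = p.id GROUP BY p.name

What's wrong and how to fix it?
Bug: INNER JOIN drops customers rows that have no matching purchases rows

Fix: Use LEFT JOIN so parents without children still appear (COUNT(c.id) gives 0)

Corrected query:
SELECT p.name, COUNT(c.id) FROM customers p LEFT JOIN purchases c ON c.customer_id = p.id GROUP BY p.name

Result:
name  | COUNT(c.id)
------+------------
Bob   | 2          
Carol | 0          
Eve   | 3          
Frank | 1          
Grace | 1          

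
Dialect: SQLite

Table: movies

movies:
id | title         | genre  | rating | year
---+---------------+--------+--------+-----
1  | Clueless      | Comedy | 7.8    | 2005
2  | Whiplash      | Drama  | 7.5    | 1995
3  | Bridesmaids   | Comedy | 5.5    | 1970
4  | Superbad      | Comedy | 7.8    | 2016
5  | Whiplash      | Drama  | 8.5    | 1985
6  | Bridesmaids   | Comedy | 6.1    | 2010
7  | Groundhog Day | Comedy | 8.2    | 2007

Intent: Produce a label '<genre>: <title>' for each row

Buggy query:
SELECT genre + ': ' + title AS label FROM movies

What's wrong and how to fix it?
Bug: SQLite uses || for string concatenation; + coerces text to numbers (yielding 0)

Fix: Use the || operator for string concatenation

Corrected query:
SELECT genre || ': ' || title AS label FROM movies

Result:
label                
---------------------
Comedy: Clueless     
Drama: Whiplash      
Comedy: Bridesmaids  
Comedy: Superbad     
Drama: Whiplash      
Comedy: Bridesmaids  
Comedy: Groundhog Day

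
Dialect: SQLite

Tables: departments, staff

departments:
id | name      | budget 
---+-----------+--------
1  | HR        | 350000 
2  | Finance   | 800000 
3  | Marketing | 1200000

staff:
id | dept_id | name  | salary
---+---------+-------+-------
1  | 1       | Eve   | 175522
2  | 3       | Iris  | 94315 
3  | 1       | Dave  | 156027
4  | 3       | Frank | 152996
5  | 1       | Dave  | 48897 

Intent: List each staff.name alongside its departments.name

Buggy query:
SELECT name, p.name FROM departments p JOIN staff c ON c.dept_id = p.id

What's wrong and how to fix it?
Bug: Both tables have a 'name' column; the unqualified reference is ambiguous

Fix: Prefix ambiguous columns with the table alias

Corrected query:
SELECT c.name, p.name FROM departments p JOIN staff c ON c.dept_id = p.id

Result:
name  | name     
------+----------
Eve   | HR       
Iris  | Marketing
Dave  | HR       
Frank | Marketing
Dave  | HR       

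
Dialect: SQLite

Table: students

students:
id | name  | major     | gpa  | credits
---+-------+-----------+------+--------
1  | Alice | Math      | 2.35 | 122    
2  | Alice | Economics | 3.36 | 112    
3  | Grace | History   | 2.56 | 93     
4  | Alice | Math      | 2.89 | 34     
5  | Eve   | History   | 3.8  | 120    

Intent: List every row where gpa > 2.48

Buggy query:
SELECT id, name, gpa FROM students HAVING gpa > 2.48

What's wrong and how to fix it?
Bug: HAVING filters the output of aggregation, but this query has no GROUP BY and no aggregate functions, so SQLite rejects it (HAVING clause on a non-aggregate query); the condition here is per row

Fix: Replace HAVING with WHERE since the condition applies to individual rows

Corrected query:
SELECT id, name, gpa FROM students WHERE gpa > 2.48

Result:
id | name  | gpa 
---+-------+-----
2  | Alice | 3.36
3  | Grace | 2.56
4  | Alice | 2.89
5  | Eve   | 3.8 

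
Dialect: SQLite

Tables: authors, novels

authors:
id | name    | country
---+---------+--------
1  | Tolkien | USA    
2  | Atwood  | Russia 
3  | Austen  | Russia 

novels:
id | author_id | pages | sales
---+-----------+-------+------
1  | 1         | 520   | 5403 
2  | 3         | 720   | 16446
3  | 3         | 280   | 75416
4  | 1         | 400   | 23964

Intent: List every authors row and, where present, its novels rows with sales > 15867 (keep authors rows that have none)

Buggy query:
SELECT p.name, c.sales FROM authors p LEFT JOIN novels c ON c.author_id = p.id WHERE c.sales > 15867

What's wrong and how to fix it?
Bug: Filtering c.sales in WHERE discards the NULL rows produced by LEFT JOIN, turning it into an inner join

Fix: Move the right-table condition into the ON clause so unmatched parents are kept

Corrected query:
SELECT p.name, c.sales FROM authors p LEFT JOIN novels c ON c.author_id = p.id AND c.sales > 15867

Result:
name    | sales
--------+------
Tolkien | 23964
Atwood  | NULL 
Austen  | 16446
Austen  | 75416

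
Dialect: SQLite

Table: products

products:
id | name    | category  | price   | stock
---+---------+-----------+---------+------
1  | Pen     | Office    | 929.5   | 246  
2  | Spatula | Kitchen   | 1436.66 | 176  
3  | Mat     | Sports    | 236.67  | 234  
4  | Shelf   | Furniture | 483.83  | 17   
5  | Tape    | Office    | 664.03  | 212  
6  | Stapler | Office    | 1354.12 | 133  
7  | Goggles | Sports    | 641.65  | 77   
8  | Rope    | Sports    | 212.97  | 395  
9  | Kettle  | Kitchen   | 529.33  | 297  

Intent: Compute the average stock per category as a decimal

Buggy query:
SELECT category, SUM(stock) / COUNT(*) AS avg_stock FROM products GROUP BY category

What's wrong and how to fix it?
Bug: SUM(stock) and COUNT(*) are both integers; the division truncates the fractional part

Fix: Cast one side to REAL so the division keeps the fractional part

Corrected query:
SELECT category, SUM(stock) * 1.0 / COUNT(*) AS avg_stock FROM products GROUP BY category

Result:
category  | avg_stock 
----------+-----------
Furniture | 17        
Kitchen   | 236.5     
Office    | 197       
Sports    | 235.333333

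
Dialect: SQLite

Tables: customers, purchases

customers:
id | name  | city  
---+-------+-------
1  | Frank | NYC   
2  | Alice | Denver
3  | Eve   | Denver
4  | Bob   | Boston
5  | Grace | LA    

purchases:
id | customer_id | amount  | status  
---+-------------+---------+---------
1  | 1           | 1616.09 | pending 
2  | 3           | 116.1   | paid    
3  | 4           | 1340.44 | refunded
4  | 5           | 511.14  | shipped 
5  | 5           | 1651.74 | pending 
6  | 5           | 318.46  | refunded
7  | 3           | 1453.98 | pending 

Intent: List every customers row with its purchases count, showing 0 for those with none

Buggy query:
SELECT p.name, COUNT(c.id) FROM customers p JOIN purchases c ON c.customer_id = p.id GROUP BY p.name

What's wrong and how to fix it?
Bug: An inner join excludes parents with zero children

Fix: Use LEFT JOIN so parents without children still appear (COUNT(c.id) gives 0)

Corrected query:
SELECT p.name, COUNT(c.id) FROM customers p LEFT JOIN purchases c ON c.customer_id = p.id GROUP BY p.name

Result:
name  | COUNT(c.id)
------+------------
Alice | 0          
Bob   | 1          
Eve   | 2          
Frank | 1          
Grace | 3          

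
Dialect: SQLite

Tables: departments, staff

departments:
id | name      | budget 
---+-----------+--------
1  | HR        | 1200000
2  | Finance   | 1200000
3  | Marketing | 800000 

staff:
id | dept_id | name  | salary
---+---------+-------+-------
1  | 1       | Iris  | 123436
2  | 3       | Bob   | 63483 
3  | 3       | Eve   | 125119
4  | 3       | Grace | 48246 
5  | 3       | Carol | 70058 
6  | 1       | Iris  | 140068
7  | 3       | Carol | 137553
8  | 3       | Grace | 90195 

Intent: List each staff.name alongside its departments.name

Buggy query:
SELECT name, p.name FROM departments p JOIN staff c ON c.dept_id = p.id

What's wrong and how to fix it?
Bug: 'name' exists in both joined tables, so the database can't tell which one is meant

Fix: Prefix ambiguous columns with the table alias

Corrected query:
SELECT c.name, p.name FROM departments p JOIN staff c ON c.dept_id = p.id

Result:
name  | name     
------+----------
Iris  | HR       
Bob   | Marketing
Eve   | Marketing
Grace | Marketing
Carol | Marketing
Iris  | HR       
Carol | Marketing
Grace | Marketing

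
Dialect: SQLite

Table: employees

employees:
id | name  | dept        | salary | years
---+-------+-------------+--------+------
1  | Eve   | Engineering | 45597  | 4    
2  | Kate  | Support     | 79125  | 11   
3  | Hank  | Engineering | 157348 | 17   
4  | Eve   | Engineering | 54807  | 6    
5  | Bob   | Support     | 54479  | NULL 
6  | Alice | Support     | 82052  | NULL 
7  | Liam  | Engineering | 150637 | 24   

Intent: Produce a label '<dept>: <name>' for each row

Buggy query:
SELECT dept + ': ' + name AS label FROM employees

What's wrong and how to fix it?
Bug: '+' is numeric addition; on text columns SQLite converts them to 0 instead of concatenating

Fix: Use the || operator for string concatenation

Corrected query:
SELECT dept || ': ' || name AS label FROM employees

Result:
label            
-----------------
Engineering: Eve 
Support: Kate    
Engineering: Hank
Engineering: Eve 
Support: Bob     
Support: Alice   
Engineering: Liam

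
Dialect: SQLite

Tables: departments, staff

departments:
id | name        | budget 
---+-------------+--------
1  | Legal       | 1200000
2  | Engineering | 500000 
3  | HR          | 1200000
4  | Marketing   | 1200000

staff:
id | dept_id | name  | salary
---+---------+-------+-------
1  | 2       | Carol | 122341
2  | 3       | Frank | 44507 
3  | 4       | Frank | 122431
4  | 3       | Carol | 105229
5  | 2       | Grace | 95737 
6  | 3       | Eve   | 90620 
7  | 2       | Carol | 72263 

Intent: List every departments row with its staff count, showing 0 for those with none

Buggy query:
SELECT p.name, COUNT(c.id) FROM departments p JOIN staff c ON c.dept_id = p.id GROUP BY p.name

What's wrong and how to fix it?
Bug: An inner join excludes parents with zero children

Fix: Switch to LEFT JOIN to retain unmatched parent rows

Corrected query:
SELECT p.name, COUNT(c.id) FROM departments p LEFT JOIN staff c ON c.dept_id = p.id GROUP BY p.name

Result:
name        | COUNT(c.id)
------------+------------
Engineering | 3          
HR          | 3          
Legal       | 0          
Marketing   | 1          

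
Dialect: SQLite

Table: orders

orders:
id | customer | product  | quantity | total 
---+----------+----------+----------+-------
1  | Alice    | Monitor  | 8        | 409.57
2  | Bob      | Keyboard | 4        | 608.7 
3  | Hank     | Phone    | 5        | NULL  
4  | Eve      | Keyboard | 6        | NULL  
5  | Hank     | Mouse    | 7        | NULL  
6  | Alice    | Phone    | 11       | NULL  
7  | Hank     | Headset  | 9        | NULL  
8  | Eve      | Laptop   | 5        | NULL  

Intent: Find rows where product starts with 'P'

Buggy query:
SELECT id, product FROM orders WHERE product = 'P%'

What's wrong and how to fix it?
Bug: '=' compares the literal string including the % character; pattern matching needs LIKE

Fix: Use LIKE for wildcard pattern matching

Corrected query:
SELECT id, product FROM orders WHERE product LIKE 'P%'

Result:
id | product
---+--------
3  | Phone  
6  | Phone  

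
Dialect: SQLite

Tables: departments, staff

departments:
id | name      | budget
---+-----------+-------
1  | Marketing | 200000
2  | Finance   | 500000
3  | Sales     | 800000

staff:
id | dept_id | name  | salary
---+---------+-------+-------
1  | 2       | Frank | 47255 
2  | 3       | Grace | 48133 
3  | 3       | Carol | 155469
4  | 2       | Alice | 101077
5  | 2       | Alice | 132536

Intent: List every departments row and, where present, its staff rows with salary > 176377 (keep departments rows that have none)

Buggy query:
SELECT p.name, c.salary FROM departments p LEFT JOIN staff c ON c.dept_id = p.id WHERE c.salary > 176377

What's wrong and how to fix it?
Bug: A WHERE condition on the right-hand table after LEFT JOIN drops unmatched parents

Fix: Put 'c.salary > 176377' in the JOIN's ON clause instead of WHERE

Corrected query:
SELECT p.name, c.salary FROM departments p LEFT JOIN staff c ON c.dept_id = p.id AND c.salary > 176377

Result:
name      | salary
----------+-------
Marketing | NULL  
Finance   | NULL  
Sales     | NULL  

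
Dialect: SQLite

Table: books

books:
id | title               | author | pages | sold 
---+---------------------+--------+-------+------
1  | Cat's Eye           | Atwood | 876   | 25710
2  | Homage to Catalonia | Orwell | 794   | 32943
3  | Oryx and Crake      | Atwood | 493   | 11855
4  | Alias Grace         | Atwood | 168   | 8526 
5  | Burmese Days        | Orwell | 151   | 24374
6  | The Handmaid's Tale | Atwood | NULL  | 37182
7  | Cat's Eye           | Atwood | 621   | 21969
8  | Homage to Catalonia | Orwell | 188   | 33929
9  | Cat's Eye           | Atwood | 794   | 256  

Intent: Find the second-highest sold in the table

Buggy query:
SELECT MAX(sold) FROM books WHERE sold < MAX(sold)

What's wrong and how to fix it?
Bug: The inner MAX is an aggregate inside WHERE, which is not allowed

Fix: Put the inner MAX in a scalar subquery

Corrected query:
SELECT MAX(sold) FROM books WHERE sold < (SELECT MAX(sold) FROM books)

Result:
MAX(sold)
---------
33929    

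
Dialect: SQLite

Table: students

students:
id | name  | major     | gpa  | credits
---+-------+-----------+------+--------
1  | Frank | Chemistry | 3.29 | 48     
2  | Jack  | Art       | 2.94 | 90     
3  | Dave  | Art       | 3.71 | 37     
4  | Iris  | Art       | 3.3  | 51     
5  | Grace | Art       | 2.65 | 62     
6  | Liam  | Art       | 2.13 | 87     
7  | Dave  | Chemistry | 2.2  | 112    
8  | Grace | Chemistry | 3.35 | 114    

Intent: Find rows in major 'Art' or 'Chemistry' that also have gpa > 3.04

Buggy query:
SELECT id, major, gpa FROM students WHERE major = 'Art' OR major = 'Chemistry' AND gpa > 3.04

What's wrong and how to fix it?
Bug: Without parentheses, AND is evaluated before OR, so the gpa filter only applies to the 'Chemistry' branch

Fix: Group the OR with parentheses (or use IN), then AND the threshold

Corrected query:
SELECT id, major, gpa FROM students WHERE (major = 'Art' OR major = 'Chemistry') AND gpa > 3.04

Result:
id | major     | gpa 
---+-----------+-----
1  | Chemistry | 3.29
3  | Art       | 3.71
4  | Art       | 3.3 
8  | Chemistry | 3.35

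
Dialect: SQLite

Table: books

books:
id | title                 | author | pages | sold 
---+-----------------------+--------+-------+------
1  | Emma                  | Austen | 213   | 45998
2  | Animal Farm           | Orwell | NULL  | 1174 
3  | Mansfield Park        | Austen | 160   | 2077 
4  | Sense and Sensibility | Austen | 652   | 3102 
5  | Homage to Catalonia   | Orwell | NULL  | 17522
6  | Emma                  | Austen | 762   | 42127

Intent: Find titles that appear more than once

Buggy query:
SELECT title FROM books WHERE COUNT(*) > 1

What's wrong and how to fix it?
Bug: WHERE can't reference COUNT(*); aggregates are computed after WHERE

Fix: Group first, then use HAVING for the count condition

Corrected query:
SELECT title FROM books GROUP BY title HAVING COUNT(*) > 1

Result:
title
-----
Emma 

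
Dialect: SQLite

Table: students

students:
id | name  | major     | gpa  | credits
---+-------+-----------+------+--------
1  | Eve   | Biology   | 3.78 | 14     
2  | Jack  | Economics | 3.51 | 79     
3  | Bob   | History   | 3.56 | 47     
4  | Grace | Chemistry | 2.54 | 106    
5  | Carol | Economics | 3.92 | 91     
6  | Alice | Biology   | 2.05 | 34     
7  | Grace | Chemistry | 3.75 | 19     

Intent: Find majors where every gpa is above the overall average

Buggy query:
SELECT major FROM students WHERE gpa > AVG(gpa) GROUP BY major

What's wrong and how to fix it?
Bug: AVG() is an aggregate; it can't sit directly in WHERE

Fix: Compute the overall average in a scalar subquery and compare each group's MIN against it in HAVING

Corrected query:
SELECT major FROM students GROUP BY major HAVING MIN(gpa) > (SELECT AVG(gpa) FROM students)

Result:
major    
---------
Economics
History  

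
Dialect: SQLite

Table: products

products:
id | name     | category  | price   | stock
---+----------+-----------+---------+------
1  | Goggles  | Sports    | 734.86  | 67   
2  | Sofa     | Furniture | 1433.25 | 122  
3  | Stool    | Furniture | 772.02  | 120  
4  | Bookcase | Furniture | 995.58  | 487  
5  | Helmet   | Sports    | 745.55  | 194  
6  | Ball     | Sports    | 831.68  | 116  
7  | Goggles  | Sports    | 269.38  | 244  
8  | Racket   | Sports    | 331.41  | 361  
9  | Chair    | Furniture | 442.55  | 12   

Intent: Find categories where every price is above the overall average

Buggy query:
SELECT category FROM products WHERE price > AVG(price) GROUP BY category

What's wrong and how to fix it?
Bug: AVG() is an aggregate; it can't sit directly in WHERE

Fix: Compute the overall average in a scalar subquery and compare each group's MIN against it in HAVING

Corrected query:
SELECT category FROM products GROUP BY category HAVING MIN(price) > (SELECT AVG(price) FROM products)

Result:
(no rows)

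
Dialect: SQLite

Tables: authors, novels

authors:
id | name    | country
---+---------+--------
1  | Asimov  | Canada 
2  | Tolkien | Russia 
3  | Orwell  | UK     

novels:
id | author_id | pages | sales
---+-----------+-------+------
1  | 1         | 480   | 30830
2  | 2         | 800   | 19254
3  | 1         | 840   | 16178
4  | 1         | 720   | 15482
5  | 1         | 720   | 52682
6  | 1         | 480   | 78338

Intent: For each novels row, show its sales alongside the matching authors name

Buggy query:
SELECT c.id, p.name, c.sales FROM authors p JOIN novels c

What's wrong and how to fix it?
Bug: JOIN with no ON clause produces a cartesian product; every novels row pairs with every authors row

Fix: Add ON c.author_id = p.id to the JOIN

Corrected query:
SELECT c.id, p.name, c.sales FROM authors p JOIN novels c ON c.author_id = p.id

Result:
id | name    | sales
---+---------+------
1  | Asimov  | 30830
2  | Tolkien | 19254
3  | Asimov  | 16178
4  | Asimov  | 15482
5  | Asimov  | 52682
6  | Asimov  | 78338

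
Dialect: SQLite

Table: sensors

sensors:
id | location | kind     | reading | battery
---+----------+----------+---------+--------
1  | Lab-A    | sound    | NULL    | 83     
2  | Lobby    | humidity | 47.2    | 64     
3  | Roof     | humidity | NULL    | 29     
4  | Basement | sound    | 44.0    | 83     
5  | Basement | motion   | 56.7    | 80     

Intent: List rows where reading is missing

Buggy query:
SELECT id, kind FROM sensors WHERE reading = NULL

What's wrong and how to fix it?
Bug: Comparing to NULL with '=' never matches; NULL = NULL is unknown, not true

Fix: Replace '= NULL' with 'IS NULL'

Corrected query:
SELECT id, kind FROM sensors WHERE reading IS NULL

Result:
id | kind    
---+---------
1  | sound   
3  | humidity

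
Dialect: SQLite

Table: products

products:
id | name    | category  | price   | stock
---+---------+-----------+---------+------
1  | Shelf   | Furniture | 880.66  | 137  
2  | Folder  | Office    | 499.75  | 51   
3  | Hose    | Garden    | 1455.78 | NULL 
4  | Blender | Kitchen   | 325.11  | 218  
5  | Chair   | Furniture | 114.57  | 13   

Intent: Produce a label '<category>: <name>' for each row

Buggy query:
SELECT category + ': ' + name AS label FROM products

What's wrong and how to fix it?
Bug: SQLite uses || for string concatenation; + coerces text to numbers (yielding 0)

Fix: Use the || operator for string concatenation

Corrected query:
SELECT category || ': ' || name AS label FROM products

Result:
label           
----------------
Furniture: Shelf
Office: Folder  
Garden: Hose    
Kitchen: Blender
Furniture: Chair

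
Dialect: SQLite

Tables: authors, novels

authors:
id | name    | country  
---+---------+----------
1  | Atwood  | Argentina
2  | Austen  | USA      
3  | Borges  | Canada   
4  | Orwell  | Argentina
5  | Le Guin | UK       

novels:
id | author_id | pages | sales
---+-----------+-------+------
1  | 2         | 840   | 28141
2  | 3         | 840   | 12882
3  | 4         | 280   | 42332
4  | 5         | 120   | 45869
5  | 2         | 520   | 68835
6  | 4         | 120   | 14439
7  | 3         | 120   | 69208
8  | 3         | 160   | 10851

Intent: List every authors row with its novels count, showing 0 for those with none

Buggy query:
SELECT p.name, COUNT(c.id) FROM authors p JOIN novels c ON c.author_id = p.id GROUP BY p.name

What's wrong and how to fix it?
Bug: An inner join excludes parents with zero children

Fix: Use LEFT JOIN so parents without children still appear (COUNT(c.id) gives 0)

Corrected query:
SELECT p.name, COUNT(c.id) FROM authors p LEFT JOIN novels c ON c.author_id = p.id GROUP BY p.name

Result:
name    | COUNT(c.id)
--------+------------
Atwood  | 0          
Austen  | 2          
Borges  | 3          
Le Guin | 1          
Orwell  | 2          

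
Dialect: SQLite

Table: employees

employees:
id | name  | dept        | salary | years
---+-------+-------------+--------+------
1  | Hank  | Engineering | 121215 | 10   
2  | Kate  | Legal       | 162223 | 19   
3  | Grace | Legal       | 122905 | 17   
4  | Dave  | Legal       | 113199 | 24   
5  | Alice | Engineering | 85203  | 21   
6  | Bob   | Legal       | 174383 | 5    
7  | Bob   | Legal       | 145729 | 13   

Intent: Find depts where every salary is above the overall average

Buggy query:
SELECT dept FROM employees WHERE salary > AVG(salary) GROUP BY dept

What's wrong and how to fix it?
Bug: AVG() is an aggregate; it can't sit directly in WHERE

Fix: Compute the overall average in a scalar subquery and compare each group's MIN against it in HAVING

Corrected query:
SELECT dept FROM employees GROUP BY dept HAVING MIN(salary) > (SELECT AVG(salary) FROM employees)

Result:
(no rows)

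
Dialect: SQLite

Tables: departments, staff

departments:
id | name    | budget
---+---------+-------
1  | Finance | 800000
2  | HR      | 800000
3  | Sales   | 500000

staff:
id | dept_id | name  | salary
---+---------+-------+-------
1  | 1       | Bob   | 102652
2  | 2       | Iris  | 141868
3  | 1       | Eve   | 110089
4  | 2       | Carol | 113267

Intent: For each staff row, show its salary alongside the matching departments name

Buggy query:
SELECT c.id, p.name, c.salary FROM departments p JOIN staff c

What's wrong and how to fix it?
Bug: Missing join condition: each staff row is matched to all departments rows instead of just its own

Fix: Add ON c.dept_id = p.id to the JOIN

Corrected query:
SELECT c.id, p.name, c.salary FROM departments p JOIN staff c ON c.dept_id = p.id

Result:
id | name    | salary
---+---------+-------
1  | Finance | 102652
2  | HR      | 141868
3  | Finance | 110089
4  | HR      | 113267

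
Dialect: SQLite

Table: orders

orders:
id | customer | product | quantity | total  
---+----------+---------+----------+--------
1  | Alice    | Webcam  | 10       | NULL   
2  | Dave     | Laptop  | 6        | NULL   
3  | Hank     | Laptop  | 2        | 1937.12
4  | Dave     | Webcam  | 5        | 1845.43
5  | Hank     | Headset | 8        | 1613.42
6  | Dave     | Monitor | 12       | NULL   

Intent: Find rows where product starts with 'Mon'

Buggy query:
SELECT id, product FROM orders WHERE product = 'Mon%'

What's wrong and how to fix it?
Bug: '=' compares the literal string including the % character; pattern matching needs LIKE

Fix: Use LIKE for wildcard pattern matching

Corrected query:
SELECT id, product FROM orders WHERE product LIKE 'Mon%'

Result:
id | product
---+--------
6  | Monitor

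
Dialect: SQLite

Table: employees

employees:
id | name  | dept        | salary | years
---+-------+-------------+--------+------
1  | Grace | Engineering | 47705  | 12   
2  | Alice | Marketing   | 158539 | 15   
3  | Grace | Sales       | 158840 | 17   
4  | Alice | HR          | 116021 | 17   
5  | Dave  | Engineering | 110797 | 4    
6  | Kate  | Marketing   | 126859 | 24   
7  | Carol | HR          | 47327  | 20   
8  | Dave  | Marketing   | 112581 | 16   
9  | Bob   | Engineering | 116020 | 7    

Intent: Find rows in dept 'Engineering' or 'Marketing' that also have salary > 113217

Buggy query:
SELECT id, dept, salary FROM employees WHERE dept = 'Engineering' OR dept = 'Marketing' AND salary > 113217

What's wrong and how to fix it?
Bug: Without parentheses, AND is evaluated before OR, so the salary filter only applies to the 'Marketing' branch

Fix: Add parentheses around the OR so the AND applies to both alternatives

Corrected query:
SELECT id, dept, salary FROM employees WHERE (dept = 'Engineering' OR dept = 'Marketing') AND salary > 113217

Result:
id | dept        | salary
---+-------------+-------
2  | Marketing   | 158539
6  | Marketing   | 126859
9  | Engineering | 116020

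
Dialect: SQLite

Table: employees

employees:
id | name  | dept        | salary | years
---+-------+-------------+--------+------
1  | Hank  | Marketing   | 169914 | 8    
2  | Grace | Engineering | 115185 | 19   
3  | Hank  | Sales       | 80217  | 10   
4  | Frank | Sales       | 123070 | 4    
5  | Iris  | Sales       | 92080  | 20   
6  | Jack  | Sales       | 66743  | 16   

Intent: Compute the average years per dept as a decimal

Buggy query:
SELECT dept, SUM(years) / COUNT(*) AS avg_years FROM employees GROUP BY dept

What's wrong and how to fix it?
Bug: SUM(years) and COUNT(*) are both integers; the division truncates the fractional part

Fix: Multiply by 1.0 (or CAST to REAL) to force floating-point division

Corrected query:
SELECT dept, SUM(years) * 1.0 / COUNT(*) AS avg_years FROM employees GROUP BY dept

Result:
dept        | avg_years
------------+----------
Engineering | 19       
Marketing   | 8        
Sales       | 12.5     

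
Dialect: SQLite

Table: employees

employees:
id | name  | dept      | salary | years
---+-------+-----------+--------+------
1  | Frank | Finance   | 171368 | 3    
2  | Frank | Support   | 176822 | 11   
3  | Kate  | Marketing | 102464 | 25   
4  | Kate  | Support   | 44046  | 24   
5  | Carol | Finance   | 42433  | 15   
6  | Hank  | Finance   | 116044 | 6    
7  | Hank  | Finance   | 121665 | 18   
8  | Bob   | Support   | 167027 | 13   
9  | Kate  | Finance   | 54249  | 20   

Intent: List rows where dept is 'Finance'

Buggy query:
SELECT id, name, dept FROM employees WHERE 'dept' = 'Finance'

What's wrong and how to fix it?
Bug: 'dept' in single quotes is a string literal, not the column; the comparison is literal-vs-literal and never true

Fix: Remove the quotes around the column name (or use double quotes for an identifier)

Corrected query:
SELECT id, name, dept FROM employees WHERE dept = 'Finance'

Result:
id | name  | dept   
---+-------+--------
1  | Frank | Finance
5  | Carol | Finance
6  | Hank  | Finance
7  | Hank  | Finance
9  | Kate  | Finance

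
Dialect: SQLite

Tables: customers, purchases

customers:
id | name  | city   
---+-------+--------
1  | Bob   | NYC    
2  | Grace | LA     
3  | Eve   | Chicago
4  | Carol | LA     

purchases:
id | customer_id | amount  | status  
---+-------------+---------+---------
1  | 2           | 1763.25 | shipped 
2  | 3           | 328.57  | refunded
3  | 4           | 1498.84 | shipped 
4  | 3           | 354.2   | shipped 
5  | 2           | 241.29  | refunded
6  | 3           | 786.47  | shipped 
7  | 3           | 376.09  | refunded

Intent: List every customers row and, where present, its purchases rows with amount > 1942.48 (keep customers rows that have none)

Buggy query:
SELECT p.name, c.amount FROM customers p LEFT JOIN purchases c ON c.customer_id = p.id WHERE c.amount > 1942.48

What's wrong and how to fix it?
Bug: A WHERE condition on the right-hand table after LEFT JOIN drops unmatched parents

Fix: Put 'c.amount > 1942.48' in the JOIN's ON clause instead of WHERE

Corrected query:
SELECT p.name, c.amount FROM customers p LEFT JOIN purchases c ON c.customer_id = p.id AND c.amount > 1942.48

Result:
name  | amount
------+-------
Bob   | NULL  
Grace | NULL  
Eve   | NULL  
Carol | NULL  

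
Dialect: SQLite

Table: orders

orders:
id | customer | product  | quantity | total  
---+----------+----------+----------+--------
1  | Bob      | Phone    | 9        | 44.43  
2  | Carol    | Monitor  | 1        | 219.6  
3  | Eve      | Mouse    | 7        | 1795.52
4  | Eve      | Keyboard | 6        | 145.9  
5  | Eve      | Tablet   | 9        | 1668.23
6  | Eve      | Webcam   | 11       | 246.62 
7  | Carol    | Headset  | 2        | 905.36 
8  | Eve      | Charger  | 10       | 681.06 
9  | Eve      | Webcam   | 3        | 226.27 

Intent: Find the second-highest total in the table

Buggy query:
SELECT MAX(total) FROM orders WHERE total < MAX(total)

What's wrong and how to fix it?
Bug: MAX(total) on the right of the comparison is an aggregate-in-WHERE error

Fix: Compute the overall MAX in a subquery, then take MAX of rows below it

Corrected query:
SELECT MAX(total) FROM orders WHERE total < (SELECT MAX(total) FROM orders)

Result:
MAX(total)
----------
1668.23   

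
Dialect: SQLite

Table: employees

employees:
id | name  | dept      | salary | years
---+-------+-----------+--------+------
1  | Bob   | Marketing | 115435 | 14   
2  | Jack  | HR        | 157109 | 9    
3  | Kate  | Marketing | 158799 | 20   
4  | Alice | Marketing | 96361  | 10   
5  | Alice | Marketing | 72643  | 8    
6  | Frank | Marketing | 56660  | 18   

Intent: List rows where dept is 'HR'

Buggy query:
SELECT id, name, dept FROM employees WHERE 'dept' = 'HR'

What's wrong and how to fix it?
Bug: Single quotes denote string literals in SQL; the column name is being compared as a constant string

Fix: Remove the quotes around the column name (or use double quotes for an identifier)

Corrected query:
SELECT id, name, dept FROM employees WHERE dept = 'HR'

Result:
id | name | dept
---+------+-----
2  | Jack | HR  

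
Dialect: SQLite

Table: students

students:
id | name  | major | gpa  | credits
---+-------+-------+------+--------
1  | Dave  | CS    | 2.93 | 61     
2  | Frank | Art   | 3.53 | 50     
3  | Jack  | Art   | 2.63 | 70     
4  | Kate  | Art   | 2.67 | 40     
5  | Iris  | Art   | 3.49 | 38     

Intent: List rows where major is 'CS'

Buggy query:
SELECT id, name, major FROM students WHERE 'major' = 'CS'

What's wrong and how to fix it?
Bug: Single quotes denote string literals in SQL; the column name is being compared as a constant string

Fix: Remove the quotes around the column name (or use double quotes for an identifier)

Corrected query:
SELECT id, name, major FROM students WHERE major = 'CS'

Result:
id | name | major
---+------+------
1  | Dave | CS   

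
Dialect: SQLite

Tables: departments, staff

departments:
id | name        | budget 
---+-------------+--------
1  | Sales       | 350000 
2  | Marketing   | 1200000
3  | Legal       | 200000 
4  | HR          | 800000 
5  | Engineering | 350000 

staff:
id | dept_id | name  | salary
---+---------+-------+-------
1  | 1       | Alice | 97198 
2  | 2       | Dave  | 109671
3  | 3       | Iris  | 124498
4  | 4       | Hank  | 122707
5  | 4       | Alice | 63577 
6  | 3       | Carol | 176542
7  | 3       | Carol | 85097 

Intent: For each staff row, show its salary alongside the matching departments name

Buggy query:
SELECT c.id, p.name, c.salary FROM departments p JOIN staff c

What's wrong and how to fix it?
Bug: JOIN with no ON clause produces a cartesian product; every staff row pairs with every departments row

Fix: Add ON c.dept_id = p.id to the JOIN

Corrected query:
SELECT c.id, p.name, c.salary FROM departments p JOIN staff c ON c.dept_id = p.id

Result:
id | name      | salary
---+-----------+-------
1  | Sales     | 97198 
2  | Marketing | 109671
3  | Legal     | 124498
4  | HR        | 122707
5  | HR        | 63577 
6  | Legal     | 176542
7  | Legal     | 85097 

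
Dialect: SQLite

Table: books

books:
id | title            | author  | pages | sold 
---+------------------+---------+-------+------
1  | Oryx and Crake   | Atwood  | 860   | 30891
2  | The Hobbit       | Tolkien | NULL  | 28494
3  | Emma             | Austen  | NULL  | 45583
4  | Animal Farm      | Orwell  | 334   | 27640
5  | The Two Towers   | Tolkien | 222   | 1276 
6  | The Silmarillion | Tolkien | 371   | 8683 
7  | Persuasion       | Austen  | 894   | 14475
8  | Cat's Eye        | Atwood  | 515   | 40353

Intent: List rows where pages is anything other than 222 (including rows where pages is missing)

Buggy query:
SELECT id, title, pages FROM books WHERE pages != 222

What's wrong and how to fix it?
Bug: 'pages != 222' is unknown when pages is NULL, so NULL rows are silently excluded

Fix: Add an explicit OR pages IS NULL to include the missing-value rows

Corrected query:
SELECT id, title, pages FROM books WHERE pages != 222 OR pages IS NULL

Result:
id | title            | pages
---+------------------+------
1  | Oryx and Crake   | 860  
2  | The Hobbit       | NULL 
3  | Emma             | NULL 
4  | Animal Farm      | 334  
6  | The Silmarillion | 371  
7  | Persuasion       | 894  
8  | Cat's Eye        | 515  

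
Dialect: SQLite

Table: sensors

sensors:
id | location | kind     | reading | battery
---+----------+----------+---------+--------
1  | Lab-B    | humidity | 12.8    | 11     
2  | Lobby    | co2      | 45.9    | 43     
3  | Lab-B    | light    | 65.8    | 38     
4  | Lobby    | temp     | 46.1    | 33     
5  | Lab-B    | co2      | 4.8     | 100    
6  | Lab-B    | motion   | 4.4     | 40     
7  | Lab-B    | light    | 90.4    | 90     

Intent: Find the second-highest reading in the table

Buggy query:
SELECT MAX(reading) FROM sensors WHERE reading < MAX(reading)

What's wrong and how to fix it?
Bug: The inner MAX is an aggregate inside WHERE, which is not allowed

Fix: Put the inner MAX in a scalar subquery

Corrected query:
SELECT MAX(reading) FROM sensors WHERE reading < (SELECT MAX(reading) FROM sensors)

Result:
MAX(reading)
------------
65.8        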